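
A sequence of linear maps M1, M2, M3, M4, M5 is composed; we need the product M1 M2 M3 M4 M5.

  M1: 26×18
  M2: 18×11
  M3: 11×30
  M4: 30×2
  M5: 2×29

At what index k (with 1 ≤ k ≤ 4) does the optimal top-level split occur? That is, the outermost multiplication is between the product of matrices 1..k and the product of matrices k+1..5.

4

Adjacent pairs: M1M2 = 26·18·11 = 5148; M2M3 = 18·11·30 = 5940; M3M4 = 11·30·2 = 660; M4M5 = 30·2·29 = 1740.
Length 3: M1..M3: k=1: 0+5940+26·18·30=19980; k=2: 5148+0+26·11·30=13728 → min 13728 | M2..M4: k=2: 0+660+18·11·2=1056; k=3: 5940+0+18·30·2=7020 → min 1056 | M3..M5: k=3: 0+1740+11·30·29=11310; k=4: 660+0+11·2·29=1298 → min 1298.
Length 4: M1..M4: k=1: 0+1056+26·18·2=1992; k=2: 5148+660+26·11·2=6380; k=3: 13728+0+26·30·2=15288 → min 1992 | M2..M5: k=2: 0+1298+18·11·29=7040; k=3: 5940+1740+18·30·29=23340; k=4: 1056+0+18·2·29=2100 → min 2100.
Top-level splits: k=1: (M1..M1)·(M2..M5) → 0+2100+26·18·29 = 15672; k=2: (M1..M2)·(M3..M5) → 5148+1298+26·11·29 = 14740; k=3: (M1..M3)·(M4..M5) → 13728+1740+26·30·29 = 38088; k=4: (M1..M4)·(M5..M5) → 1992+0+26·2·29 = 3500.
Best split is after M4, i.e. k = 4.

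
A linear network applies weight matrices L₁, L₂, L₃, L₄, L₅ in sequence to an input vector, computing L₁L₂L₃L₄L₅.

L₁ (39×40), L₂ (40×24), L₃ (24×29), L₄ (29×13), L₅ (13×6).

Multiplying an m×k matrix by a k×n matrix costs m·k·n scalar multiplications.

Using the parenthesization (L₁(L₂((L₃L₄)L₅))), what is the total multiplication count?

26040

(L₃L₄): 24×29 by 29×13 → 24×13, cost 24·29·13 = 9048
((L₃L₄)L₅): 24×13 by 13×6 → 24×6, cost 24·13·6 = 1872; cumulative 10920
(L₂((L₃L₄)L₅)): 40×24 by 24×6 → 40×6, cost 40·24·6 = 5760; cumulative 16680
(L₁(L₂((L₃L₄)L₅))): 39×40 by 40×6 → 39×6, cost 39·40·6 = 9360; cumulative 26040
Total: 26040 scalar multiplications.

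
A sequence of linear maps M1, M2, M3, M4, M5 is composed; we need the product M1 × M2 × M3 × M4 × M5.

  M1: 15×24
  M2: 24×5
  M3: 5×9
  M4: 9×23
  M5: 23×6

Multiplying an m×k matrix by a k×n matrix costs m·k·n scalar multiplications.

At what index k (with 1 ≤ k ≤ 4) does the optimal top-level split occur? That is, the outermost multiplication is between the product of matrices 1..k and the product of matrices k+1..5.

Adjacent pairs: M1M2 = 15·24·5 = 1800; M2M3 = 24·5·9 = 1080; M3M4 = 5·9·23 = 1035; M4M5 = 9·23·6 = 1242.
Length 3: M1..M3: k=1: 0+1080+15·24·9=4320; k=2: 1800+0+15·5·9=2475 → min 2475 | M2..M4: k=2: 0+1035+24·5·23=3795; k=3: 1080+0+24·9·23=6048 → min 3795 | M3..M5: k=3: 0+1242+5·9·6=1512; k=4: 1035+0+5·23·6=1725 → min 1512.
Length 4: M1..M4: k=1: 0+3795+15·24·23=12075; k=2: 1800+1035+15·5·23=4560; k=3: 2475+0+15·9·23=5580 → min 4560 | M2..M5: k=2: 0+1512+24·5·6=2232; k=3: 1080+1242+24·9·6=3618; k=4: 3795+0+24·23·6=7107 → min 2232.
Top-level splits: k=1: (M1..M1)·(M2..M5) → 0+2232+15·24·6 = 4392; k=2: (M1..M2)·(M3..M5) → 1800+1512+15·5·6 = 3762; k=3: (M1..M3)·(M4..M5) → 2475+1242+15·9·6 = 4527; k=4: (M1..M4)·(M5..M5) → 4560+0+15·23·6 = 6630.
Best split is after M2, i.e. k = 2.

2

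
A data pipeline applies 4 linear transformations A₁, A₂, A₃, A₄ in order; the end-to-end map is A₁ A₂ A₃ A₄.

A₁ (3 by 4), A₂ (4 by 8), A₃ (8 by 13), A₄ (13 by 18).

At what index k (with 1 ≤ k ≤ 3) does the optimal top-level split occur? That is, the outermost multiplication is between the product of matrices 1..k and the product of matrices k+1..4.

3

Adjacent pairs: A₁A₂ = 3·4·8 = 96; A₂A₃ = 4·8·13 = 416; A₃A₄ = 8·13·18 = 1872.
Length 3: A₁..A₃: k=1: 0+416+3·4·13=572; k=2: 96+0+3·8·13=408 → min 408 | A₂..A₄: k=2: 0+1872+4·8·18=2448; k=3: 416+0+4·13·18=1352 → min 1352.
Top-level splits: k=1: (A₁..A₁)·(A₂..A₄) → 0+1352+3·4·18 = 1568; k=2: (A₁..A₂)·(A₃..A₄) → 96+1872+3·8·18 = 2400; k=3: (A₁..A₃)·(A₄..A₄) → 408+0+3·13·18 = 1110.
Best split is after A₃, i.e. k = 3.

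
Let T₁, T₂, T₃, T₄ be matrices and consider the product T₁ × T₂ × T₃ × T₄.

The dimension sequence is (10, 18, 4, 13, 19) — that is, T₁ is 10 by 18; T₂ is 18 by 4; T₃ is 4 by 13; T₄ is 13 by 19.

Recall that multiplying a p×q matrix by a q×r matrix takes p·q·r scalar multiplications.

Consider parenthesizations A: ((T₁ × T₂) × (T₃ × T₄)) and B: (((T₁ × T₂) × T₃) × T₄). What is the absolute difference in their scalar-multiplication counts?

Order A = ((T₁ × T₂) × (T₃ × T₄)): (T₁ × T₂): 10×18 by 18×4 → 10×4, cost 10·18·4 = 720; (T₃ × T₄): 4×13 by 13×19 → 4×19, cost 4·13·19 = 988; ((T₁ × T₂) × (T₃ × T₄)): 10×4 by 4×19 → 10×19, cost 10·4·19 = 760; cumulative 2468. Total 2468.
Order B = (((T₁ × T₂) × T₃) × T₄): (T₁ × T₂): 10×18 by 18×4 → 10×4, cost 10·18·4 = 720; ((T₁ × T₂) × T₃): 10×4 by 4×13 → 10×13, cost 10·4·13 = 520; cumulative 1240; (((T₁ × T₂) × T₃) × T₄): 10×13 by 13×19 → 10×19, cost 10·13·19 = 2470; cumulative 3710. Total 3710.
Difference: |2468 − 3710| = 1242.

1242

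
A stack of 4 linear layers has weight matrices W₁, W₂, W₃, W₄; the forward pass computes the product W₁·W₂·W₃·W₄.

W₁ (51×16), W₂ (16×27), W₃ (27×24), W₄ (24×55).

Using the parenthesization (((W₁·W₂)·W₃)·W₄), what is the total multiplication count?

(W₁·W₂): 51×16 by 16×27 → 51×27, cost 51·16·27 = 22032
((W₁·W₂)·W₃): 51×27 by 27×24 → 51×24, cost 51·27·24 = 33048; cumulative 55080
(((W₁·W₂)·W₃)·W₄): 51×24 by 24×55 → 51×55, cost 51·24·55 = 67320; cumulative 122400
Total: 122400 scalar multiplications.

122400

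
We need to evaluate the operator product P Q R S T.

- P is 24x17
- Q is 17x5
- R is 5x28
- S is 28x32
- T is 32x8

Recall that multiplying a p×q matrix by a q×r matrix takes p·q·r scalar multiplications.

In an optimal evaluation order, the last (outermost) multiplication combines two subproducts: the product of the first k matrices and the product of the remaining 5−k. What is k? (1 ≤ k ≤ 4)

2

Adjacent pairs: PQ = 24·17·5 = 2040; QR = 17·5·28 = 2380; RS = 5·28·32 = 4480; ST = 28·32·8 = 7168.
Length 3: P..R: k=1: 0+2380+24·17·28=13804; k=2: 2040+0+24·5·28=5400 → min 5400 | Q..S: k=2: 0+4480+17·5·32=7200; k=3: 2380+0+17·28·32=17612 → min 7200 | R..T: k=3: 0+7168+5·28·8=8288; k=4: 4480+0+5·32·8=5760 → min 5760.
Length 4: P..S: k=1: 0+7200+24·17·32=20256; k=2: 2040+4480+24·5·32=10360; k=3: 5400+0+24·28·32=26904 → min 10360 | Q..T: k=2: 0+5760+17·5·8=6440; k=3: 2380+7168+17·28·8=13356; k=4: 7200+0+17·32·8=11552 → min 6440.
Top-level splits: k=1: (P..P)·(Q..T) → 0+6440+24·17·8 = 9704; k=2: (P..Q)·(R..T) → 2040+5760+24·5·8 = 8760; k=3: (P..R)·(S..T) → 5400+7168+24·28·8 = 17944; k=4: (P..S)·(T..T) → 10360+0+24·32·8 = 16504.
Best split is after Q, i.e. k = 2.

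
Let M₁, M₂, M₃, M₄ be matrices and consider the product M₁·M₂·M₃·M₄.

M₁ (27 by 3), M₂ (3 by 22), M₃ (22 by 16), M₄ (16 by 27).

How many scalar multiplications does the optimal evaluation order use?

Adjacent pairs: M₁M₂ = 27·3·22 = 1782; M₂M₃ = 3·22·16 = 1056; M₃M₄ = 22·16·27 = 9504.
Length 3: M₁..M₃: k=1: 0+1056+27·3·16=2352; k=2: 1782+0+27·22·16=11286 → min 2352 | M₂..M₄: k=2: 0+9504+3·22·27=11286; k=3: 1056+0+3·16·27=2352 → min 2352.
Length 4: M₁..M₄: k=1: 0+2352+27·3·27=4539; k=2: 1782+9504+27·22·27=27324; k=3: 2352+0+27·16·27=14016 → min 4539.
Optimal order: (M₁·((M₂·M₃)·M₄)) with cost 4539.

4539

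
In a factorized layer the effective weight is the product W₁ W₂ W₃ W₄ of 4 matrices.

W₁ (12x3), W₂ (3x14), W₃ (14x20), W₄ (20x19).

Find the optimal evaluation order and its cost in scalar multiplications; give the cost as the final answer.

2664

Adjacent pairs: W₁W₂ = 12·3·14 = 504; W₂W₃ = 3·14·20 = 840; W₃W₄ = 14·20·19 = 5320.
Length 3: W₁..W₃: k=1: 0+840+12·3·20=1560; k=2: 504+0+12·14·20=3864 → min 1560 | W₂..W₄: k=2: 0+5320+3·14·19=6118; k=3: 840+0+3·20·19=1980 → min 1980.
Length 4: W₁..W₄: k=1: 0+1980+12·3·19=2664; k=2: 504+5320+12·14·19=9016; k=3: 1560+0+12·20·19=6120 → min 2664.
Optimal parenthesization: (W₁ ((W₂ W₃) W₄)) with cost 2664.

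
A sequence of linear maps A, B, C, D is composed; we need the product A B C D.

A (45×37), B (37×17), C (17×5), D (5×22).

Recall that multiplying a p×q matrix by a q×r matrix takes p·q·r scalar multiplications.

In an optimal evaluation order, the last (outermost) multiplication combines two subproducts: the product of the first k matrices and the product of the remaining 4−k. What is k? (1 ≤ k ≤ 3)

3

Adjacent pairs: AB = 45·37·17 = 28305; BC = 37·17·5 = 3145; CD = 17·5·22 = 1870.
Length 3: A..C: k=1: 0+3145+45·37·5=11470; k=2: 28305+0+45·17·5=32130 → min 11470 | B..D: k=2: 0+1870+37·17·22=15708; k=3: 3145+0+37·5·22=7215 → min 7215.
Top-level splits: k=1: (A..A)·(B..D) → 0+7215+45·37·22 = 43845; k=2: (A..B)·(C..D) → 28305+1870+45·17·22 = 47005; k=3: (A..C)·(D..D) → 11470+0+45·5·22 = 16420.
Best split is after C, i.e. k = 3.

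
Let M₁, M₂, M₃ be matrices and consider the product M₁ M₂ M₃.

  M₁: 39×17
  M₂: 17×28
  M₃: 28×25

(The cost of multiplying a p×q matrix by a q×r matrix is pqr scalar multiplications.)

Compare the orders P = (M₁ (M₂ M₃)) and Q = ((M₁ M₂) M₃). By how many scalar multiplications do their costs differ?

17389

Order P = (M₁ (M₂ M₃)): (M₂ M₃): 17×28 by 28×25 → 17×25, cost 17·28·25 = 11900; (M₁ (M₂ M₃)): 39×17 by 17×25 → 39×25, cost 39·17·25 = 16575; cumulative 28475. Total 28475.
Order Q = ((M₁ M₂) M₃): (M₁ M₂): 39×17 by 17×28 → 39×28, cost 39·17·28 = 18564; ((M₁ M₂) M₃): 39×28 by 28×25 → 39×25, cost 39·28·25 = 27300; cumulative 45864. Total 45864.
Difference: |28475 − 45864| = 17389.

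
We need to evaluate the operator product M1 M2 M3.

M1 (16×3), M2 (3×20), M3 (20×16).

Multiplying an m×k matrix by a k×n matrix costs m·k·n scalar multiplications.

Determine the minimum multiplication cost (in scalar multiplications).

1728

Order (M1 (M2 M3)): (M2 M3): 3×20 by 20×16 → 3×16, cost 3·20·16 = 960; (M1 (M2 M3)): 16×3 by 3×16 → 16×16, cost 16·3·16 = 768; cumulative 1728. Total 1728.
Order ((M1 M2) M3): (M1 M2): 16×3 by 3×20 → 16×20, cost 16·3·20 = 960; ((M1 M2) M3): 16×20 by 20×16 → 16×16, cost 16·20·16 = 5120; cumulative 6080. Total 6080.
Minimum: 1728.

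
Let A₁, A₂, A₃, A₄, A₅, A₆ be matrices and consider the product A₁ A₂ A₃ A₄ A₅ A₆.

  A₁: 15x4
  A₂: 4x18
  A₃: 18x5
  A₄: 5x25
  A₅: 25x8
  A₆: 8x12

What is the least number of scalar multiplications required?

2624

Adjacent pairs: A₁A₂ = 15·4·18 = 1080; A₂A₃ = 4·18·5 = 360; A₃A₄ = 18·5·25 = 2250; A₄A₅ = 5·25·8 = 1000; A₅A₆ = 25·8·12 = 2400.
Length 3: A₁..A₃: k=1: 0+360+15·4·5=660; k=2: 1080+0+15·18·5=2430 → min 660 | A₂..A₄: k=2: 0+2250+4·18·25=4050; k=3: 360+0+4·5·25=860 → min 860 | A₃..A₅: k=3: 0+1000+18·5·8=1720; k=4: 2250+0+18·25·8=5850 → min 1720 | A₄..A₆: k=4: 0+2400+5·25·12=3900; k=5: 1000+0+5·8·12=1480 → min 1480.
Length 4: A₁..A₄: k=1: 0+860+15·4·25=2360; k=2: 1080+2250+15·18·25=10080; k=3: 660+0+15·5·25=2535 → min 2360 | A₂..A₅: k=2: 0+1720+4·18·8=2296; k=3: 360+1000+4·5·8=1520; k=4: 860+0+4·25·8=1660 → min 1520 | A₃..A₆: k=3: 0+1480+18·5·12=2560; k=4: 2250+2400+18·25·12=10050; k=5: 1720+0+18·8·12=3448 → min 2560.
Length 5: A₁..A₅: k=1: 0+1520+15·4·8=2000; k=2: 1080+1720+15·18·8=4960; k=3: 660+1000+15·5·8=2260; k=4: 2360+0+15·25·8=5360 → min 2000 | A₂..A₆: k=2: 0+2560+4·18·12=3424; k=3: 360+1480+4·5·12=2080; k=4: 860+2400+4·25·12=4460; k=5: 1520+0+4·8·12=1904 → min 1904.
Length 6: A₁..A₆: k=1: 0+1904+15·4·12=2624; k=2: 1080+2560+15·18·12=6880; k=3: 660+1480+15·5·12=3040; k=4: 2360+2400+15·25·12=9260; k=5: 2000+0+15·8·12=3440 → min 2624.
Optimal order: (A₁ (((A₂ A₃) (A₄ A₅)) A₆)) with cost 2624.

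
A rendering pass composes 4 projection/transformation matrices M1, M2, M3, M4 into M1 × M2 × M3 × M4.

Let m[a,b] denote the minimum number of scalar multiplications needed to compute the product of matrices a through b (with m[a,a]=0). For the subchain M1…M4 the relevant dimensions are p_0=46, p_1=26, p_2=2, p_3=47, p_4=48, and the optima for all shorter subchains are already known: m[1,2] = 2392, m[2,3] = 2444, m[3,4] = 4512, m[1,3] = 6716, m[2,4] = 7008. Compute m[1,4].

m[1,4] = min over k∈[1,3] of m[1,k]+m[k+1,4]+p_{0}·p_k·p_{4}.
k=1: 0 + 7008 + 46·26·48 = 64416; k=2: 2392 + 4512 + 46·2·48 = 11320; k=3: 6716 + 0 + 46·47·48 = 110492.
Minimum: 11320 at k=2.

11320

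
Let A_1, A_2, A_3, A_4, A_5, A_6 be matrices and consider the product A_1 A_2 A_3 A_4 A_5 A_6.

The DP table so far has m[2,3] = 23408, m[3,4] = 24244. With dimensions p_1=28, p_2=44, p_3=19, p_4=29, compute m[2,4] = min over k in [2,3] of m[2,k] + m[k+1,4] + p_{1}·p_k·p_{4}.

m[2,4] = min over k∈[2,3] of m[2,k]+m[k+1,4]+p_{1}·p_k·p_{4}.
k=2: 0 + 24244 + 28·44·29 = 59972; k=3: 23408 + 0 + 28·19·29 = 38836.
Minimum: 38836 at k=3.

38836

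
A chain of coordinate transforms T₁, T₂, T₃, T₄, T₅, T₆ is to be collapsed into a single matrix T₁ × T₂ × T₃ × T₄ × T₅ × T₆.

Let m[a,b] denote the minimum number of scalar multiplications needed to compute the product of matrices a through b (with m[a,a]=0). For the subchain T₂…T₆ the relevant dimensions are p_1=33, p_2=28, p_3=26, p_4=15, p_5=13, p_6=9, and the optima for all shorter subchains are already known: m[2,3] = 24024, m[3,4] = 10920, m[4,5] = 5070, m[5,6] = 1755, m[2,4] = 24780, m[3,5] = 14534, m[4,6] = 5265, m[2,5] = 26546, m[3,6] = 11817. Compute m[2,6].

m[2,6] = min over k∈[2,5] of m[2,k]+m[k+1,6]+p_{1}·p_k·p_{6}.
k=2: 0 + 11817 + 33·28·9 = 20133; k=3: 24024 + 5265 + 33·26·9 = 37011; k=4: 24780 + 1755 + 33·15·9 = 30990; k=5: 26546 + 0 + 33·13·9 = 30407.
Minimum: 20133 at k=2.

20133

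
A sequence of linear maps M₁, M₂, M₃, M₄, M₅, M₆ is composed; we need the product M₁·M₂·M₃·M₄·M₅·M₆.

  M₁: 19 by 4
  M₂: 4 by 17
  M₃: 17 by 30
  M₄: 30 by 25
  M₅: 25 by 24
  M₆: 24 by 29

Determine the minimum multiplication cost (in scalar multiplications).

12428

Adjacent pairs: M₁M₂ = 19·4·17 = 1292; M₂M₃ = 4·17·30 = 2040; M₃M₄ = 17·30·25 = 12750; M₄M₅ = 30·25·24 = 18000; M₅M₆ = 25·24·29 = 17400.
Length 3: M₁..M₃: k=1: 0+2040+19·4·30=4320; k=2: 1292+0+19·17·30=10982 → min 4320 | M₂..M₄: k=2: 0+12750+4·17·25=14450; k=3: 2040+0+4·30·25=5040 → min 5040 | M₃..M₅: k=3: 0+18000+17·30·24=30240; k=4: 12750+0+17·25·24=22950 → min 22950 | M₄..M₆: k=4: 0+17400+30·25·29=39150; k=5: 18000+0+30·24·29=38880 → min 38880.
Length 4: M₁..M₄: k=1: 0+5040+19·4·25=6940; k=2: 1292+12750+19·17·25=22117; k=3: 4320+0+19·30·25=18570 → min 6940 | M₂..M₅: k=2: 0+22950+4·17·24=24582; k=3: 2040+18000+4·30·24=22920; k=4: 5040+0+4·25·24=7440 → min 7440 | M₃..M₆: k=3: 0+38880+17·30·29=53670; k=4: 12750+17400+17·25·29=42475; k=5: 22950+0+17·24·29=34782 → min 34782.
Length 5: M₁..M₅: k=1: 0+7440+19·4·24=9264; k=2: 1292+22950+19·17·24=31994; k=3: 4320+18000+19·30·24=36000; k=4: 6940+0+19·25·24=18340 → min 9264 | M₂..M₆: k=2: 0+34782+4·17·29=36754; k=3: 2040+38880+4·30·29=44400; k=4: 5040+17400+4·25·29=25340; k=5: 7440+0+4·24·29=10224 → min 10224.
Length 6: M₁..M₆: k=1: 0+10224+19·4·29=12428; k=2: 1292+34782+19·17·29=45441; k=3: 4320+38880+19·30·29=59730; k=4: 6940+17400+19·25·29=38115; k=5: 9264+0+19·24·29=22488 → min 12428.
Optimal order: (M₁·((((M₂·M₃)·M₄)·M₅)·M₆)) with cost 12428.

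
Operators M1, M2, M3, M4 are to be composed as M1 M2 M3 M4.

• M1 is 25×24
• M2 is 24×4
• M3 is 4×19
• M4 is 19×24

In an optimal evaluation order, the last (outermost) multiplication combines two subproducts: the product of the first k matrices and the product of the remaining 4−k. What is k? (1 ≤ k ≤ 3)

2

Adjacent pairs: M1M2 = 25·24·4 = 2400; M2M3 = 24·4·19 = 1824; M3M4 = 4·19·24 = 1824.
Length 3: M1..M3: k=1: 0+1824+25·24·19=13224; k=2: 2400+0+25·4·19=4300 → min 4300 | M2..M4: k=2: 0+1824+24·4·24=4128; k=3: 1824+0+24·19·24=12768 → min 4128.
Top-level splits: k=1: (M1..M1)·(M2..M4) → 0+4128+25·24·24 = 18528; k=2: (M1..M2)·(M3..M4) → 2400+1824+25·4·24 = 6624; k=3: (M1..M3)·(M4..M4) → 4300+0+25·19·24 = 15700.
Best split is after M2, i.e. k = 2.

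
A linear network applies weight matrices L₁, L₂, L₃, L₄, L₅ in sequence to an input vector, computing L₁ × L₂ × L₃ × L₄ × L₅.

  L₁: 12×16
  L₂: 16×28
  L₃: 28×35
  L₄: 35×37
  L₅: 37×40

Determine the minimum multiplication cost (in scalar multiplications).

Adjacent pairs: L₁L₂ = 12·16·28 = 5376; L₂L₃ = 16·28·35 = 15680; L₃L₄ = 28·35·37 = 36260; L₄L₅ = 35·37·40 = 51800.
Length 3: L₁..L₃: k=1: 0+15680+12·16·35=22400; k=2: 5376+0+12·28·35=17136 → min 17136 | L₂..L₄: k=2: 0+36260+16·28·37=52836; k=3: 15680+0+16·35·37=36400 → min 36400 | L₃..L₅: k=3: 0+51800+28·35·40=91000; k=4: 36260+0+28·37·40=77700 → min 77700.
Length 4: L₁..L₄: k=1: 0+36400+12·16·37=43504; k=2: 5376+36260+12·28·37=54068; k=3: 17136+0+12·35·37=32676 → min 32676 | L₂..L₅: k=2: 0+77700+16·28·40=95620; k=3: 15680+51800+16·35·40=89880; k=4: 36400+0+16·37·40=60080 → min 60080.
Length 5: L₁..L₅: k=1: 0+60080+12·16·40=67760; k=2: 5376+77700+12·28·40=96516; k=3: 17136+51800+12·35·40=85736; k=4: 32676+0+12·37·40=50436 → min 50436.
Optimal order: ((((L₁ × L₂) × L₃) × L₄) × L₅) with cost 50436.

50436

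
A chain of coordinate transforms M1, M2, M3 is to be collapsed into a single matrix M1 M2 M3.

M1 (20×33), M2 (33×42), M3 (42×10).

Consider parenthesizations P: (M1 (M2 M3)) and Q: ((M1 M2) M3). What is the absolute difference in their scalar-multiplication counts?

Order P = (M1 (M2 M3)): (M2 M3): 33×42 by 42×10 → 33×10, cost 33·42·10 = 13860; (M1 (M2 M3)): 20×33 by 33×10 → 20×10, cost 20·33·10 = 6600; cumulative 20460. Total 20460.
Order Q = ((M1 M2) M3): (M1 M2): 20×33 by 33×42 → 20×42, cost 20·33·42 = 27720; ((M1 M2) M3): 20×42 by 42×10 → 20×10, cost 20·42·10 = 8400; cumulative 36120. Total 36120.
Difference: |20460 − 36120| = 15660.

15660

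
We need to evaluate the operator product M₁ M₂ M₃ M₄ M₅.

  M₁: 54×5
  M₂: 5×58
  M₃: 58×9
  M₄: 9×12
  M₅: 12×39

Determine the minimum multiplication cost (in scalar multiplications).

Adjacent pairs: M₁M₂ = 54·5·58 = 15660; M₂M₃ = 5·58·9 = 2610; M₃M₄ = 58·9·12 = 6264; M₄M₅ = 9·12·39 = 4212.
Length 3: M₁..M₃: k=1: 0+2610+54·5·9=5040; k=2: 15660+0+54·58·9=43848 → min 5040 | M₂..M₄: k=2: 0+6264+5·58·12=9744; k=3: 2610+0+5·9·12=3150 → min 3150 | M₃..M₅: k=3: 0+4212+58·9·39=24570; k=4: 6264+0+58·12·39=33408 → min 24570.
Length 4: M₁..M₄: k=1: 0+3150+54·5·12=6390; k=2: 15660+6264+54·58·12=59508; k=3: 5040+0+54·9·12=10872 → min 6390 | M₂..M₅: k=2: 0+24570+5·58·39=35880; k=3: 2610+4212+5·9·39=8577; k=4: 3150+0+5·12·39=5490 → min 5490.
Length 5: M₁..M₅: k=1: 0+5490+54·5·39=16020; k=2: 15660+24570+54·58·39=162378; k=3: 5040+4212+54·9·39=28206; k=4: 6390+0+54·12·39=31662 → min 16020.
Optimal order: (M₁ (((M₂ M₃) M₄) M₅)) with cost 16020.

16020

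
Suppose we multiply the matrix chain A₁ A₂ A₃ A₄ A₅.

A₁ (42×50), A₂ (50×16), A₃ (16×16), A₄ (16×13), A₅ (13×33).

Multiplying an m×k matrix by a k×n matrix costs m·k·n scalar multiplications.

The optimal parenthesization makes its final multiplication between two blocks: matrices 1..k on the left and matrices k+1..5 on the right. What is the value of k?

4

Adjacent pairs: A₁A₂ = 42·50·16 = 33600; A₂A₃ = 50·16·16 = 12800; A₃A₄ = 16·16·13 = 3328; A₄A₅ = 16·13·33 = 6864.
Length 3: A₁..A₃: k=1: 0+12800+42·50·16=46400; k=2: 33600+0+42·16·16=44352 → min 44352 | A₂..A₄: k=2: 0+3328+50·16·13=13728; k=3: 12800+0+50·16·13=23200 → min 13728 | A₃..A₅: k=3: 0+6864+16·16·33=15312; k=4: 3328+0+16·13·33=10192 → min 10192.
Length 4: A₁..A₄: k=1: 0+13728+42·50·13=41028; k=2: 33600+3328+42·16·13=45664; k=3: 44352+0+42·16·13=53088 → min 41028 | A₂..A₅: k=2: 0+10192+50·16·33=36592; k=3: 12800+6864+50·16·33=46064; k=4: 13728+0+50·13·33=35178 → min 35178.
Top-level splits: k=1: (A₁..A₁)·(A₂..A₅) → 0+35178+42·50·33 = 104478; k=2: (A₁..A₂)·(A₃..A₅) → 33600+10192+42·16·33 = 65968; k=3: (A₁..A₃)·(A₄..A₅) → 44352+6864+42·16·33 = 73392; k=4: (A₁..A₄)·(A₅..A₅) → 41028+0+42·13·33 = 59046.
Best split is after A₄, i.e. k = 4.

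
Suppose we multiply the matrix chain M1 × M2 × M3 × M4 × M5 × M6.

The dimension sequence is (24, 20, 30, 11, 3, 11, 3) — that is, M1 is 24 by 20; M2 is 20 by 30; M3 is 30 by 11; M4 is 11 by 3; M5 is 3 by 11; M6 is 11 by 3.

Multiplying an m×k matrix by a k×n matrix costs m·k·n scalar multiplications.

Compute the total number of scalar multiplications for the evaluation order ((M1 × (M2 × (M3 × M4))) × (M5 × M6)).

(M3 × M4): 30×11 by 11×3 → 30×3, cost 30·11·3 = 990
(M2 × (M3 × M4)): 20×30 by 30×3 → 20×3, cost 20·30·3 = 1800; cumulative 2790
(M1 × (M2 × (M3 × M4))): 24×20 by 20×3 → 24×3, cost 24·20·3 = 1440; cumulative 4230
(M5 × M6): 3×11 by 11×3 → 3×3, cost 3·11·3 = 99
((M1 × (M2 × (M3 × M4))) × (M5 × M6)): 24×3 by 3×3 → 24×3, cost 24·3·3 = 216; cumulative 4545
Total: 4545 scalar multiplications.

4545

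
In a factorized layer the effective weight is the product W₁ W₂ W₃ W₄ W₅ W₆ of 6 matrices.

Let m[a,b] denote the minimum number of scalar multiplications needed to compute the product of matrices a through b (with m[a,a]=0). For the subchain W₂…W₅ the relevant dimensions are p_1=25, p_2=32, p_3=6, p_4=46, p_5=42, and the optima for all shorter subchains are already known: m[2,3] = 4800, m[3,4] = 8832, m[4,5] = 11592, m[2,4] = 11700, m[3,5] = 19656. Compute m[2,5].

22692

m[2,5] = min over k∈[2,4] of m[2,k]+m[k+1,5]+p_{1}·p_k·p_{5}.
k=2: 0 + 19656 + 25·32·42 = 53256; k=3: 4800 + 11592 + 25·6·42 = 22692; k=4: 11700 + 0 + 25·46·42 = 60000.
Minimum: 22692 at k=3.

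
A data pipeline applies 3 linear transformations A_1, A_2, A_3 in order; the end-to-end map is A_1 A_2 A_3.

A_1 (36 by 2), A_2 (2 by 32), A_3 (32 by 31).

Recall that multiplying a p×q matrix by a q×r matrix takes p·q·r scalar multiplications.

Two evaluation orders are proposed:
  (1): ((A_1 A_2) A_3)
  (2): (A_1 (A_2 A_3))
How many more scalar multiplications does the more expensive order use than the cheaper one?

33800

Order (1) = ((A_1 A_2) A_3): (A_1 A_2): 36×2 by 2×32 → 36×32, cost 36·2·32 = 2304; ((A_1 A_2) A_3): 36×32 by 32×31 → 36×31, cost 36·32·31 = 35712; cumulative 38016. Total 38016.
Order (2) = (A_1 (A_2 A_3)): (A_2 A_3): 2×32 by 32×31 → 2×31, cost 2·32·31 = 1984; (A_1 (A_2 A_3)): 36×2 by 2×31 → 36×31, cost 36·2·31 = 2232; cumulative 4216. Total 4216.
Difference: |38016 − 4216| = 33800.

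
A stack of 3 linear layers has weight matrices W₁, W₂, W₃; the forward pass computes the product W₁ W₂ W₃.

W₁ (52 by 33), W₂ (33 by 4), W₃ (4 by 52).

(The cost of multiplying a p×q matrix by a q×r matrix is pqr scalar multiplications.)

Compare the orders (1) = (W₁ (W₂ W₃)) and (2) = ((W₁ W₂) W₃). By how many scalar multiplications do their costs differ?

Order (1) = (W₁ (W₂ W₃)): (W₂ W₃): 33×4 by 4×52 → 33×52, cost 33·4·52 = 6864; (W₁ (W₂ W₃)): 52×33 by 33×52 → 52×52, cost 52·33·52 = 89232; cumulative 96096. Total 96096.
Order (2) = ((W₁ W₂) W₃): (W₁ W₂): 52×33 by 33×4 → 52×4, cost 52·33·4 = 6864; ((W₁ W₂) W₃): 52×4 by 4×52 → 52×52, cost 52·4·52 = 10816; cumulative 17680. Total 17680.
Difference: |96096 − 17680| = 78416.

78416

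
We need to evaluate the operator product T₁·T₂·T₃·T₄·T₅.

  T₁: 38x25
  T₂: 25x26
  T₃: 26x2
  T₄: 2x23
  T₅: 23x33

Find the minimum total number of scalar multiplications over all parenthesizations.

7226

Adjacent pairs: T₁T₂ = 38·25·26 = 24700; T₂T₃ = 25·26·2 = 1300; T₃T₄ = 26·2·23 = 1196; T₄T₅ = 2·23·33 = 1518.
Length 3: T₁..T₃: k=1: 0+1300+38·25·2=3200; k=2: 24700+0+38·26·2=26676 → min 3200 | T₂..T₄: k=2: 0+1196+25·26·23=16146; k=3: 1300+0+25·2·23=2450 → min 2450 | T₃..T₅: k=3: 0+1518+26·2·33=3234; k=4: 1196+0+26·23·33=20930 → min 3234.
Length 4: T₁..T₄: k=1: 0+2450+38·25·23=24300; k=2: 24700+1196+38·26·23=48620; k=3: 3200+0+38·2·23=4948 → min 4948 | T₂..T₅: k=2: 0+3234+25·26·33=24684; k=3: 1300+1518+25·2·33=4468; k=4: 2450+0+25·23·33=21425 → min 4468.
Length 5: T₁..T₅: k=1: 0+4468+38·25·33=35818; k=2: 24700+3234+38·26·33=60538; k=3: 3200+1518+38·2·33=7226; k=4: 4948+0+38·23·33=33790 → min 7226.
Optimal order: ((T₁·(T₂·T₃))·(T₄·T₅)) with cost 7226.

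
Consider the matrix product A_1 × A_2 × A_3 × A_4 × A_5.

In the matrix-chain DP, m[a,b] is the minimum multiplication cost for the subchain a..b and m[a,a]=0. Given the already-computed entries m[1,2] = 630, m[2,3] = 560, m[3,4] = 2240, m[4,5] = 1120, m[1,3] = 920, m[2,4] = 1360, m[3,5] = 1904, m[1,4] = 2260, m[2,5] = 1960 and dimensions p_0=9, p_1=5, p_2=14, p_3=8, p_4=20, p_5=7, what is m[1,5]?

m[1,5] = min over k∈[1,4] of m[1,k]+m[k+1,5]+p_{0}·p_k·p_{5}.
k=1: 0 + 1960 + 9·5·7 = 2275; k=2: 630 + 1904 + 9·14·7 = 3416; k=3: 920 + 1120 + 9·8·7 = 2544; k=4: 2260 + 0 + 9·20·7 = 3520.
Minimum: 2275 at k=1.

2275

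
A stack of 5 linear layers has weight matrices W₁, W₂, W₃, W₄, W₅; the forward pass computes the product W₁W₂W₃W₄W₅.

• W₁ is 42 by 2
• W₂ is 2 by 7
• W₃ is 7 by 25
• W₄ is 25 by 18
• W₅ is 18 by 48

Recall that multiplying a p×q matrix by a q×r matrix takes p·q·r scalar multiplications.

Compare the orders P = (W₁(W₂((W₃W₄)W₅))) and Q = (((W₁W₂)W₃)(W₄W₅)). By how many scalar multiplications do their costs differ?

Order P = (W₁(W₂((W₃W₄)W₅))): (W₃W₄): 7×25 by 25×18 → 7×18, cost 7·25·18 = 3150; ((W₃W₄)W₅): 7×18 by 18×48 → 7×48, cost 7·18·48 = 6048; cumulative 9198; (W₂((W₃W₄)W₅)): 2×7 by 7×48 → 2×48, cost 2·7·48 = 672; cumulative 9870; (W₁(W₂((W₃W₄)W₅))): 42×2 by 2×48 → 42×48, cost 42·2·48 = 4032; cumulative 13902. Total 13902.
Order Q = (((W₁W₂)W₃)(W₄W₅)): (W₁W₂): 42×2 by 2×7 → 42×7, cost 42·2·7 = 588; ((W₁W₂)W₃): 42×7 by 7×25 → 42×25, cost 42·7·25 = 7350; cumulative 7938; (W₄W₅): 25×18 by 18×48 → 25×48, cost 25·18·48 = 21600; (((W₁W₂)W₃)(W₄W₅)): 42×25 by 25×48 → 42×48, cost 42·25·48 = 50400; cumulative 79938. Total 79938.
Difference: |13902 − 79938| = 66036.

66036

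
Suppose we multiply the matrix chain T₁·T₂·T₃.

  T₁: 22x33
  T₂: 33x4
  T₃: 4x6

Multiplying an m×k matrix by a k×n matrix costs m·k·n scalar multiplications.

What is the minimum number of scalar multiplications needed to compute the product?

3432

Order (T₁·(T₂·T₃)): (T₂·T₃): 33×4 by 4×6 → 33×6, cost 33·4·6 = 792; (T₁·(T₂·T₃)): 22×33 by 33×6 → 22×6, cost 22·33·6 = 4356; cumulative 5148. Total 5148.
Order ((T₁·T₂)·T₃): (T₁·T₂): 22×33 by 33×4 → 22×4, cost 22·33·4 = 2904; ((T₁·T₂)·T₃): 22×4 by 4×6 → 22×6, cost 22·4·6 = 528; cumulative 3432. Total 3432.
Minimum: 3432.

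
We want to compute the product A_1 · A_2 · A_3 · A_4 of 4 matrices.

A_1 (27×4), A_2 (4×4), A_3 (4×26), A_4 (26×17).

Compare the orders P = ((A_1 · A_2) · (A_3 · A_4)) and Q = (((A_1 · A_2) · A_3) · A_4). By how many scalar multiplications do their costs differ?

Order P = ((A_1 · A_2) · (A_3 · A_4)): (A_1 · A_2): 27×4 by 4×4 → 27×4, cost 27·4·4 = 432; (A_3 · A_4): 4×26 by 26×17 → 4×17, cost 4·26·17 = 1768; ((A_1 · A_2) · (A_3 · A_4)): 27×4 by 4×17 → 27×17, cost 27·4·17 = 1836; cumulative 4036. Total 4036.
Order Q = (((A_1 · A_2) · A_3) · A_4): (A_1 · A_2): 27×4 by 4×4 → 27×4, cost 27·4·4 = 432; ((A_1 · A_2) · A_3): 27×4 by 4×26 → 27×26, cost 27·4·26 = 2808; cumulative 3240; (((A_1 · A_2) · A_3) · A_4): 27×26 by 26×17 → 27×17, cost 27·26·17 = 11934; cumulative 15174. Total 15174.
Difference: |4036 − 15174| = 11138.

11138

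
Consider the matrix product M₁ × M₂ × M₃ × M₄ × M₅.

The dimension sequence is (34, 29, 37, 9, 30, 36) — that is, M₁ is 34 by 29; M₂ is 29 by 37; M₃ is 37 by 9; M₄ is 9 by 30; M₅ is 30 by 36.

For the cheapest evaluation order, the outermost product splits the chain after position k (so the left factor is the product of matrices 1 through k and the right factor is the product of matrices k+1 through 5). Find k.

3

Adjacent pairs: M₁M₂ = 34·29·37 = 36482; M₂M₃ = 29·37·9 = 9657; M₃M₄ = 37·9·30 = 9990; M₄M₅ = 9·30·36 = 9720.
Length 3: M₁..M₃: k=1: 0+9657+34·29·9=18531; k=2: 36482+0+34·37·9=47804 → min 18531 | M₂..M₄: k=2: 0+9990+29·37·30=42180; k=3: 9657+0+29·9·30=17487 → min 17487 | M₃..M₅: k=3: 0+9720+37·9·36=21708; k=4: 9990+0+37·30·36=49950 → min 21708.
Length 4: M₁..M₄: k=1: 0+17487+34·29·30=47067; k=2: 36482+9990+34·37·30=84212; k=3: 18531+0+34·9·30=27711 → min 27711 | M₂..M₅: k=2: 0+21708+29·37·36=60336; k=3: 9657+9720+29·9·36=28773; k=4: 17487+0+29·30·36=48807 → min 28773.
Top-level splits: k=1: (M₁..M₁)·(M₂..M₅) → 0+28773+34·29·36 = 64269; k=2: (M₁..M₂)·(M₃..M₅) → 36482+21708+34·37·36 = 103478; k=3: (M₁..M₃)·(M₄..M₅) → 18531+9720+34·9·36 = 39267; k=4: (M₁..M₄)·(M₅..M₅) → 27711+0+34·30·36 = 64431.
Best split is after M₃, i.e. k = 3.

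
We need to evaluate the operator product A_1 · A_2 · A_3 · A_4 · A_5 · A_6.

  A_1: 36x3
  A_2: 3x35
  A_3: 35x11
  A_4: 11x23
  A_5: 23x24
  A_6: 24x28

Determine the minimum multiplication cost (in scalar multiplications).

Adjacent pairs: A_1A_2 = 36·3·35 = 3780; A_2A_3 = 3·35·11 = 1155; A_3A_4 = 35·11·23 = 8855; A_4A_5 = 11·23·24 = 6072; A_5A_6 = 23·24·28 = 15456.
Length 3: A_1..A_3: k=1: 0+1155+36·3·11=2343; k=2: 3780+0+36·35·11=17640 → min 2343 | A_2..A_4: k=2: 0+8855+3·35·23=11270; k=3: 1155+0+3·11·23=1914 → min 1914 | A_3..A_5: k=3: 0+6072+35·11·24=15312; k=4: 8855+0+35·23·24=28175 → min 15312 | A_4..A_6: k=4: 0+15456+11·23·28=22540; k=5: 6072+0+11·24·28=13464 → min 13464.
Length 4: A_1..A_4: k=1: 0+1914+36·3·23=4398; k=2: 3780+8855+36·35·23=41615; k=3: 2343+0+36·11·23=11451 → min 4398 | A_2..A_5: k=2: 0+15312+3·35·24=17832; k=3: 1155+6072+3·11·24=8019; k=4: 1914+0+3·23·24=3570 → min 3570 | A_3..A_6: k=3: 0+13464+35·11·28=24244; k=4: 8855+15456+35·23·28=46851; k=5: 15312+0+35·24·28=38832 → min 24244.
Length 5: A_1..A_5: k=1: 0+3570+36·3·24=6162; k=2: 3780+15312+36·35·24=49332; k=3: 2343+6072+36·11·24=17919; k=4: 4398+0+36·23·24=24270 → min 6162 | A_2..A_6: k=2: 0+24244+3·35·28=27184; k=3: 1155+13464+3·11·28=15543; k=4: 1914+15456+3·23·28=19302; k=5: 3570+0+3·24·28=5586 → min 5586.
Length 6: A_1..A_6: k=1: 0+5586+36·3·28=8610; k=2: 3780+24244+36·35·28=63304; k=3: 2343+13464+36·11·28=26895; k=4: 4398+15456+36·23·28=43038; k=5: 6162+0+36·24·28=30354 → min 8610.
Optimal order: (A_1 · ((((A_2 · A_3) · A_4) · A_5) · A_6)) with cost 8610.

8610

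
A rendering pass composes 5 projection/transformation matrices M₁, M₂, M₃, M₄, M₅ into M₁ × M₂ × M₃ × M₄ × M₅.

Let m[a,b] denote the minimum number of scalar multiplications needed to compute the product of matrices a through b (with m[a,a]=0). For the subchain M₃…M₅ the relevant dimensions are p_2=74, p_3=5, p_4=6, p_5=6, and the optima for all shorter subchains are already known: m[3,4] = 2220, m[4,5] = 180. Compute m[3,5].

2400

m[3,5] = min over k∈[3,4] of m[3,k]+m[k+1,5]+p_{2}·p_k·p_{5}.
k=3: 0 + 180 + 74·5·6 = 2400; k=4: 2220 + 0 + 74·6·6 = 4884.
Minimum: 2400 at k=3.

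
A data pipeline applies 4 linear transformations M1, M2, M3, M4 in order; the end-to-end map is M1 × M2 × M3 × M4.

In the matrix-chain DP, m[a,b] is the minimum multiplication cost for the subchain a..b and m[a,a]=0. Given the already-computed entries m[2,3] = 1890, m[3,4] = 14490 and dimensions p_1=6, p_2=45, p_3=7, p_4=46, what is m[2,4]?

m[2,4] = min over k∈[2,3] of m[2,k]+m[k+1,4]+p_{1}·p_k·p_{4}.
k=2: 0 + 14490 + 6·45·46 = 26910; k=3: 1890 + 0 + 6·7·46 = 3822.
Minimum: 3822 at k=3.

3822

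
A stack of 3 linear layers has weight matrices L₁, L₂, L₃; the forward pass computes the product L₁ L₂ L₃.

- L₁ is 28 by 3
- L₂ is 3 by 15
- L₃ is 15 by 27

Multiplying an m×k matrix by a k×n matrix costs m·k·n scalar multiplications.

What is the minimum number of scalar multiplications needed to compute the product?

Order (L₁ (L₂ L₃)): (L₂ L₃): 3×15 by 15×27 → 3×27, cost 3·15·27 = 1215; (L₁ (L₂ L₃)): 28×3 by 3×27 → 28×27, cost 28·3·27 = 2268; cumulative 3483. Total 3483.
Order ((L₁ L₂) L₃): (L₁ L₂): 28×3 by 3×15 → 28×15, cost 28·3·15 = 1260; ((L₁ L₂) L₃): 28×15 by 15×27 → 28×27, cost 28·15·27 = 11340; cumulative 12600. Total 12600.
Minimum: 3483.

3483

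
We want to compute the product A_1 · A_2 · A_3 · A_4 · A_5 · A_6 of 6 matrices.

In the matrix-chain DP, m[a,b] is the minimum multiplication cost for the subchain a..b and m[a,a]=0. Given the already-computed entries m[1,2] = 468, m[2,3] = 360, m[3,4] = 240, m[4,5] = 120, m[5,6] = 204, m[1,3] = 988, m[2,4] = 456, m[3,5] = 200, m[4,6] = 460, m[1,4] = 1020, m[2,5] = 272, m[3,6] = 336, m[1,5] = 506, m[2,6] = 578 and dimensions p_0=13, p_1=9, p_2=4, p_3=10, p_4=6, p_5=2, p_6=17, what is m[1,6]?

948

m[1,6] = min over k∈[1,5] of m[1,k]+m[k+1,6]+p_{0}·p_k·p_{6}.
k=1: 0 + 578 + 13·9·17 = 2567; k=2: 468 + 336 + 13·4·17 = 1688; k=3: 988 + 460 + 13·10·17 = 3658; k=4: 1020 + 204 + 13·6·17 = 2550; k=5: 506 + 0 + 13·2·17 = 948.
Minimum: 948 at k=5.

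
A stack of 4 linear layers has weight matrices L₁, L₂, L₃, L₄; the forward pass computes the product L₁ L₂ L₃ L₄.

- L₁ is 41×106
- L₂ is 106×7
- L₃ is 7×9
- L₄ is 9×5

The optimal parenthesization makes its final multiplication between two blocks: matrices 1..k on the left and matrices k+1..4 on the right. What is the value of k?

1

Adjacent pairs: L₁L₂ = 41·106·7 = 30422; L₂L₃ = 106·7·9 = 6678; L₃L₄ = 7·9·5 = 315.
Length 3: L₁..L₃: k=1: 0+6678+41·106·9=45792; k=2: 30422+0+41·7·9=33005 → min 33005 | L₂..L₄: k=2: 0+315+106·7·5=4025; k=3: 6678+0+106·9·5=11448 → min 4025.
Top-level splits: k=1: (L₁..L₁)·(L₂..L₄) → 0+4025+41·106·5 = 25755; k=2: (L₁..L₂)·(L₃..L₄) → 30422+315+41·7·5 = 32172; k=3: (L₁..L₃)·(L₄..L₄) → 33005+0+41·9·5 = 34850.
Best split is after L₁, i.e. k = 1.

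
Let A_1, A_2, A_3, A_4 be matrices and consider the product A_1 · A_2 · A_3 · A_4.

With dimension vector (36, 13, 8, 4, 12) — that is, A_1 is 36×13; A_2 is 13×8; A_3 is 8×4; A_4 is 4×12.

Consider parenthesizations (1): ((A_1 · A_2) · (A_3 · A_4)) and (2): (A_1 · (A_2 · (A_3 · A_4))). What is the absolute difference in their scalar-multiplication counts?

Order (1) = ((A_1 · A_2) · (A_3 · A_4)): (A_1 · A_2): 36×13 by 13×8 → 36×8, cost 36·13·8 = 3744; (A_3 · A_4): 8×4 by 4×12 → 8×12, cost 8·4·12 = 384; ((A_1 · A_2) · (A_3 · A_4)): 36×8 by 8×12 → 36×12, cost 36·8·12 = 3456; cumulative 7584. Total 7584.
Order (2) = (A_1 · (A_2 · (A_3 · A_4))): (A_3 · A_4): 8×4 by 4×12 → 8×12, cost 8·4·12 = 384; (A_2 · (A_3 · A_4)): 13×8 by 8×12 → 13×12, cost 13·8·12 = 1248; cumulative 1632; (A_1 · (A_2 · (A_3 · A_4))): 36×13 by 13×12 → 36×12, cost 36·13·12 = 5616; cumulative 7248. Total 7248.
Difference: |7584 − 7248| = 336.

336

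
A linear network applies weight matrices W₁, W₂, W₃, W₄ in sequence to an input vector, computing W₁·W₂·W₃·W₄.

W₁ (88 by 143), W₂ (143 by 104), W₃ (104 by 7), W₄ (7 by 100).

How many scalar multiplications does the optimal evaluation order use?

253792

Adjacent pairs: W₁W₂ = 88·143·104 = 1308736; W₂W₃ = 143·104·7 = 104104; W₃W₄ = 104·7·100 = 72800.
Length 3: W₁..W₃: k=1: 0+104104+88·143·7=192192; k=2: 1308736+0+88·104·7=1372800 → min 192192 | W₂..W₄: k=2: 0+72800+143·104·100=1560000; k=3: 104104+0+143·7·100=204204 → min 204204.
Length 4: W₁..W₄: k=1: 0+204204+88·143·100=1462604; k=2: 1308736+72800+88·104·100=2296736; k=3: 192192+0+88·7·100=253792 → min 253792.
Optimal order: ((W₁·(W₂·W₃))·W₄) with cost 253792.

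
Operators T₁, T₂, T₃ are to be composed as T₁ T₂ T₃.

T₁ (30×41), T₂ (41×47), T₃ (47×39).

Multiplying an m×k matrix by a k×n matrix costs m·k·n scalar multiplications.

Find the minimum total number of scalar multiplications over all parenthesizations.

112800

Order (T₁ (T₂ T₃)): (T₂ T₃): 41×47 by 47×39 → 41×39, cost 41·47·39 = 75153; (T₁ (T₂ T₃)): 30×41 by 41×39 → 30×39, cost 30·41·39 = 47970; cumulative 123123. Total 123123.
Order ((T₁ T₂) T₃): (T₁ T₂): 30×41 by 41×47 → 30×47, cost 30·41·47 = 57810; ((T₁ T₂) T₃): 30×47 by 47×39 → 30×39, cost 30·47·39 = 54990; cumulative 112800. Total 112800.
Minimum: 112800.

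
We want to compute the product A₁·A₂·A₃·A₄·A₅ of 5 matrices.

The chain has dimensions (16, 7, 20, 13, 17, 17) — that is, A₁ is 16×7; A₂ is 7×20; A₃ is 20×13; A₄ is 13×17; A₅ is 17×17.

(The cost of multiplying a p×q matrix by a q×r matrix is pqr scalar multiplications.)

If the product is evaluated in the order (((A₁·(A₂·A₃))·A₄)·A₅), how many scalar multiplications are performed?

11436

(A₂·A₃): 7×20 by 20×13 → 7×13, cost 7·20·13 = 1820
(A₁·(A₂·A₃)): 16×7 by 7×13 → 16×13, cost 16·7·13 = 1456; cumulative 3276
((A₁·(A₂·A₃))·A₄): 16×13 by 13×17 → 16×17, cost 16·13·17 = 3536; cumulative 6812
(((A₁·(A₂·A₃))·A₄)·A₅): 16×17 by 17×17 → 16×17, cost 16·17·17 = 4624; cumulative 11436
Total: 11436 scalar multiplications.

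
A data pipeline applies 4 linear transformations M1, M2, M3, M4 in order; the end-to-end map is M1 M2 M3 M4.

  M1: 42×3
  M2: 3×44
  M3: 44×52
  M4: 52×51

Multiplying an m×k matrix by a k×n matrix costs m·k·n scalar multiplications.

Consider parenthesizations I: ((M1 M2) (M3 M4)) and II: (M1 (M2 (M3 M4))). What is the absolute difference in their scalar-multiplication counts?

86634

Order I = ((M1 M2) (M3 M4)): (M1 M2): 42×3 by 3×44 → 42×44, cost 42·3·44 = 5544; (M3 M4): 44×52 by 52×51 → 44×51, cost 44·52·51 = 116688; ((M1 M2) (M3 M4)): 42×44 by 44×51 → 42×51, cost 42·44·51 = 94248; cumulative 216480. Total 216480.
Order II = (M1 (M2 (M3 M4))): (M3 M4): 44×52 by 52×51 → 44×51, cost 44·52·51 = 116688; (M2 (M3 M4)): 3×44 by 44×51 → 3×51, cost 3·44·51 = 6732; cumulative 123420; (M1 (M2 (M3 M4))): 42×3 by 3×51 → 42×51, cost 42·3·51 = 6426; cumulative 129846. Total 129846.
Difference: |216480 − 129846| = 86634.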